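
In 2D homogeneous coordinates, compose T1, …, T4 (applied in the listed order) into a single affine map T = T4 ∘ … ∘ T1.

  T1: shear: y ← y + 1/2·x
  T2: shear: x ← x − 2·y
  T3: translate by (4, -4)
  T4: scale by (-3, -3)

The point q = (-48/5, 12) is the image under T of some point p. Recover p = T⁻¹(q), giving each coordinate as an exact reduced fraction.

T1 = [1 0 0; 1/2 1 0; 0 0 1]
T2·T1 = [0 -2 0; 1/2 1 0; 0 0 1]
T3·…·T1 = [0 -2 4; 1/2 1 -4; 0 0 1]
T4·…·T1 = [0 6 -12; -3/2 -3 12; 0 0 1]
det M = 9; M⁻¹ = [-1/3 -2/3 4; 1/6 0 2; 0 0 1]
M⁻¹ · (-48/5, 12)ᵀ = (-4/5, 2/5)ᵀ

p = (-4/5, 2/5)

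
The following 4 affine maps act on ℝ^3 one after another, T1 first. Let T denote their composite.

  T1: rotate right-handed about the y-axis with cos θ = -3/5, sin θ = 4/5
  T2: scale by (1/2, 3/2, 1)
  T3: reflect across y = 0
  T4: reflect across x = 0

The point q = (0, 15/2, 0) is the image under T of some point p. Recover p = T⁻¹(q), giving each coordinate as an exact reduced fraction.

T1 = [-3/5 0 4/5 0; 0 1 0 0; -4/5 0 -3/5 0; 0 0 0 1]
T2·T1 = [-3/10 0 2/5 0; 0 3/2 0 0; -4/5 0 -3/5 0; 0 0 0 1]
T3·…·T1 = [-3/10 0 2/5 0; 0 -3/2 0 0; -4/5 0 -3/5 0; 0 0 0 1]
T4·…·T1 = [3/10 0 -2/5 0; 0 -3/2 0 0; -4/5 0 -3/5 0; 0 0 0 1]
det M = 3/4; M⁻¹ = [6/5 0 -4/5 0; 0 -2/3 0 0; -8/5 0 -3/5 0; 0 0 0 1]
M⁻¹ · (0, 15/2, 0)ᵀ = (0, -5, 0)ᵀ

p = (0, -5, 0)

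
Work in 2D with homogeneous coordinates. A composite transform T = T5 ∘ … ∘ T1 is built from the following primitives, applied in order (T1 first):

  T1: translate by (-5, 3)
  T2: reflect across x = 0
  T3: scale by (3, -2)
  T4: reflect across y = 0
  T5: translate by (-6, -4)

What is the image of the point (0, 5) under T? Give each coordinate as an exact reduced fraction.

T1 translate by (-5, 3): (0, 5) → (-5, 8)
T2 reflect across x = 0: (-5, 8) → (5, 8)
T3 scale by (3, -2): (5, 8) → (15, -16)
T4 reflect across y = 0: (15, -16) → (15, 16)
T5 translate by (-6, -4): (15, 16) → (9, 12)

T(p) = (9, 12)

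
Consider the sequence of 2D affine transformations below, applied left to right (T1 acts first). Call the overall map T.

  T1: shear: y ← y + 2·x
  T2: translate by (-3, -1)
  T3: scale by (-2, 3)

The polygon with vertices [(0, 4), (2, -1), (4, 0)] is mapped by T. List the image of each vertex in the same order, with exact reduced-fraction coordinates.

image vertices: (6, 9), (2, 6), (-2, 21)

T1 shear: y ← y + 2·x: (0, 4) → (0, 4); (2, -1) → (2, 3); (4, 0) → (4, 8)
T2 translate by (-3, -1): (0, 4) → (-3, 3); (2, 3) → (-1, 2); (4, 8) → (1, 7)
T3 scale by (-2, 3): (-3, 3) → (6, 9); (-1, 2) → (2, 6); (1, 7) → (-2, 21)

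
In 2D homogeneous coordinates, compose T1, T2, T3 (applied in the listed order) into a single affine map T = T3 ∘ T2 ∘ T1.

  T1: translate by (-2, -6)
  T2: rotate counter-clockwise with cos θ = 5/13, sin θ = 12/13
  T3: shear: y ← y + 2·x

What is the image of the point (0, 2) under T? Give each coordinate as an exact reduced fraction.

T1 translate by (-2, -6): (0, 2) → (-2, -4)
T2 rotate counter-clockwise with cos θ = 5/13, sin θ = 12/13: (-2, -4) → (38/13, -44/13)
T3 shear: y ← y + 2·x: (38/13, -44/13) → (38/13, 32/13)

T(p) = (38/13, 32/13)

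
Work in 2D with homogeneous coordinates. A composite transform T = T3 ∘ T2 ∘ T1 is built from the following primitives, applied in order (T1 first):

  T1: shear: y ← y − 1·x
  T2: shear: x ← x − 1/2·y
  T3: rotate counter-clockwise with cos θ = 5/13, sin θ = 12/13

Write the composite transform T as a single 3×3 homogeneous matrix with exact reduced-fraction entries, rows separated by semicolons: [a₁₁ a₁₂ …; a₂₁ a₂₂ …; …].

T1 = [1 0 0; -1 1 0; 0 0 1]
T2·T1 = [3/2 -1/2 0; -1 1 0; 0 0 1]
T3·…·T1 = [3/2 -29/26 0; 1 -1/13 0; 0 0 1]

T = [3/2 -29/26 0; 1 -1/13 0; 0 0 1]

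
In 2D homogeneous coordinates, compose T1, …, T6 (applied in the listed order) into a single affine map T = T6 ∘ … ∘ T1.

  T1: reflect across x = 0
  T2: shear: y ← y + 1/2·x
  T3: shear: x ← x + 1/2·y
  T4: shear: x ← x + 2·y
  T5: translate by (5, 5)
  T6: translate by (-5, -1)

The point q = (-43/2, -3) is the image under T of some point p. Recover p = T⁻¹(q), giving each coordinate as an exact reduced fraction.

p = (4, -5)

T1 = [-1 0 0; 0 1 0; 0 0 1]
T2·T1 = [-1 0 0; -1/2 1 0; 0 0 1]
T3·…·T1 = [-5/4 1/2 0; -1/2 1 0; 0 0 1]
T4·…·T1 = [-9/4 5/2 0; -1/2 1 0; 0 0 1]
T5·…·T1 = [-9/4 5/2 5; -1/2 1 5; 0 0 1]
T6·…·T1 = [-9/4 5/2 0; -1/2 1 4; 0 0 1]
det M = -1; M⁻¹ = [-1 5/2 -10; -1/2 9/4 -9; 0 0 1]
M⁻¹ · (-43/2, -3)ᵀ = (4, -5)ᵀ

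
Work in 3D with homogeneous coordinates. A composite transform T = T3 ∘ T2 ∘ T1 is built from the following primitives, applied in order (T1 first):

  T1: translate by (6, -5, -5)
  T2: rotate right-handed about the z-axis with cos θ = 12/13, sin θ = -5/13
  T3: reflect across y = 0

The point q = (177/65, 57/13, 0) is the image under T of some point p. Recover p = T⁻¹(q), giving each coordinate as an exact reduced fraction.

T1 = [1 0 0 6; 0 1 0 -5; 0 0 1 -5; 0 0 0 1]
T2·T1 = [12/13 5/13 0 47/13; -5/13 12/13 0 -90/13; 0 0 1 -5; 0 0 0 1]
T3·…·T1 = [12/13 5/13 0 47/13; 5/13 -12/13 0 90/13; 0 0 1 -5; 0 0 0 1]
det M = -1; M⁻¹ = [12/13 5/13 0 -6; 5/13 -12/13 0 5; 0 0 1 5; 0 0 0 1]
M⁻¹ · (177/65, 57/13, 0)ᵀ = (-9/5, 2, 5)ᵀ

p = (-9/5, 2, 5)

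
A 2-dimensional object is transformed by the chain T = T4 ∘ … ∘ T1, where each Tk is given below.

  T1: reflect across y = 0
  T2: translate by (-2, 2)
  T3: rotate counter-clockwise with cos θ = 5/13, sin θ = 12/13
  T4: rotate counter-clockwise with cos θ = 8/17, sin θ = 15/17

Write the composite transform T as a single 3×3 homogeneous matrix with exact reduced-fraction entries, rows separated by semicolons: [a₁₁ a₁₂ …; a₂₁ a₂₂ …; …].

T1 = [1 0 0; 0 -1 0; 0 0 1]
T2·T1 = [1 0 -2; 0 -1 2; 0 0 1]
T3·…·T1 = [5/13 12/13 -34/13; 12/13 -5/13 -14/13; 0 0 1]
T4·…·T1 = [-140/221 171/221 -62/221; 171/221 140/221 -622/221; 0 0 1]

T = [-140/221 171/221 -62/221; 171/221 140/221 -622/221; 0 0 1]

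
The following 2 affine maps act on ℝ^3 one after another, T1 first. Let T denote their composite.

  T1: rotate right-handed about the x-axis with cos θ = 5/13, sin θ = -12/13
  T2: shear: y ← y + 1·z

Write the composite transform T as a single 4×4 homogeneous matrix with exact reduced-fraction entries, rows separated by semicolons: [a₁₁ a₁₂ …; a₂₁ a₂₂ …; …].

T = [1 0 0 0; 0 -7/13 17/13 0; 0 -12/13 5/13 0; 0 0 0 1]

T1 = [1 0 0 0; 0 5/13 12/13 0; 0 -12/13 5/13 0; 0 0 0 1]
T2·T1 = [1 0 0 0; 0 -7/13 17/13 0; 0 -12/13 5/13 0; 0 0 0 1]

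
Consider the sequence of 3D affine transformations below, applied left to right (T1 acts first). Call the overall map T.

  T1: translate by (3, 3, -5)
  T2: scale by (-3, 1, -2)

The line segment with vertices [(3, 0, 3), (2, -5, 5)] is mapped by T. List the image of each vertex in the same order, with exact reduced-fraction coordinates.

T1 translate by (3, 3, -5): (3, 0, 3) → (6, 3, -2); (2, -5, 5) → (5, -2, 0)
T2 scale by (-3, 1, -2): (6, 3, -2) → (-18, 3, 4); (5, -2, 0) → (-15, -2, 0)

image vertices: (-18, 3, 4), (-15, -2, 0)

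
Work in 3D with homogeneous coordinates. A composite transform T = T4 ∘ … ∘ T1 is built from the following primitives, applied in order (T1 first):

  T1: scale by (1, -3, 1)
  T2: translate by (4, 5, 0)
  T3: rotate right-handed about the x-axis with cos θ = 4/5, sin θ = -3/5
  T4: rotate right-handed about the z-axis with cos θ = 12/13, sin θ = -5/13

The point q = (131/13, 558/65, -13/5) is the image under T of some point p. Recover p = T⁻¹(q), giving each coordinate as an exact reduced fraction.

p = (2, -2, 5)

T1 = [1 0 0 0; 0 -3 0 0; 0 0 1 0; 0 0 0 1]
T2·T1 = [1 0 0 4; 0 -3 0 5; 0 0 1 0; 0 0 0 1]
T3·…·T1 = [1 0 0 4; 0 -12/5 3/5 4; 0 9/5 4/5 -3; 0 0 0 1]
T4·…·T1 = [12/13 -12/13 3/13 68/13; -5/13 -144/65 36/65 28/13; 0 9/5 4/5 -3; 0 0 0 1]
det M = -3; M⁻¹ = [12/13 -5/13 0 -4; -4/39 -16/65 1/5 5/3; 3/13 36/65 4/5 0; 0 0 0 1]
M⁻¹ · (131/13, 558/65, -13/5)ᵀ = (2, -2, 5)ᵀ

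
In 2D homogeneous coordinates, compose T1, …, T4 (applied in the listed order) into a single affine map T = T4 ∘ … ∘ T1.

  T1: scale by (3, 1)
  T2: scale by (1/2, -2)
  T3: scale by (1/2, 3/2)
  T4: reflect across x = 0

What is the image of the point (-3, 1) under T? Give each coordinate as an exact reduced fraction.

T(p) = (9/4, -3)

T1 scale by (3, 1): (-3, 1) → (-9, 1)
T2 scale by (1/2, -2): (-9, 1) → (-9/2, -2)
T3 scale by (1/2, 3/2): (-9/2, -2) → (-9/4, -3)
T4 reflect across x = 0: (-9/4, -3) → (9/4, -3)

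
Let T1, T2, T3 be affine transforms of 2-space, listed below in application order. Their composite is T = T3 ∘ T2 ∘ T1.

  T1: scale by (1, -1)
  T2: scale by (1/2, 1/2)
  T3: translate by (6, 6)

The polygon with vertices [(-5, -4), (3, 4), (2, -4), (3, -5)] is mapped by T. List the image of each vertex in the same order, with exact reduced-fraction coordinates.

T1 scale by (1, -1): (-5, -4) → (-5, 4); (3, 4) → (3, -4); (2, -4) → (2, 4); (3, -5) → (3, 5)
T2 scale by (1/2, 1/2): (-5, 4) → (-5/2, 2); (3, -4) → (3/2, -2); (2, 4) → (1, 2); (3, 5) → (3/2, 5/2)
T3 translate by (6, 6): (-5/2, 2) → (7/2, 8); (3/2, -2) → (15/2, 4); (1, 2) → (7, 8); (3/2, 5/2) → (15/2, 17/2)

image vertices: (7/2, 8), (15/2, 4), (7, 8), (15/2, 17/2)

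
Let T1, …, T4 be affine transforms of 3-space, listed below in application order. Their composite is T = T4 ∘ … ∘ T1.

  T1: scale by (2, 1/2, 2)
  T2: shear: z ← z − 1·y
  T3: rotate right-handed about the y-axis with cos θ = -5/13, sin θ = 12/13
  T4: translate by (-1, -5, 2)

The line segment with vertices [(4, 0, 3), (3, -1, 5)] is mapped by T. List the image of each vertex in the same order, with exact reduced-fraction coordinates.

T1 scale by (2, 1/2, 2): (4, 0, 3) → (8, 0, 6); (3, -1, 5) → (6, -1/2, 10)
T2 shear: z ← z − 1·y: (8, 0, 6) → (8, 0, 6); (6, -1/2, 10) → (6, -1/2, 21/2)
T3 rotate right-handed about the y-axis with cos θ = -5/13, sin θ = 12/13: (8, 0, 6) → (32/13, 0, -126/13); (6, -1/2, 21/2) → (96/13, -1/2, -249/26)
T4 translate by (-1, -5, 2): (32/13, 0, -126/13) → (19/13, -5, -100/13); (96/13, -1/2, -249/26) → (83/13, -11/2, -197/26)

image vertices: (19/13, -5, -100/13), (83/13, -11/2, -197/26)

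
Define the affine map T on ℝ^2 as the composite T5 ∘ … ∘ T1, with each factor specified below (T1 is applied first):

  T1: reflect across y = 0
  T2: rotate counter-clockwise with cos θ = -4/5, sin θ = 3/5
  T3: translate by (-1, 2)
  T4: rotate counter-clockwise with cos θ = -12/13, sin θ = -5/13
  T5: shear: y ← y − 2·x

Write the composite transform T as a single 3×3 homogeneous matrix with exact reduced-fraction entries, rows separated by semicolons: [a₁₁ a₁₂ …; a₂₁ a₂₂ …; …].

T = [63/65 -16/65 22/13; -142/65 -31/65 -63/13; 0 0 1]

T1 = [1 0 0; 0 -1 0; 0 0 1]
T2·T1 = [-4/5 3/5 0; 3/5 4/5 0; 0 0 1]
T3·…·T1 = [-4/5 3/5 -1; 3/5 4/5 2; 0 0 1]
T4·…·T1 = [63/65 -16/65 22/13; -16/65 -63/65 -19/13; 0 0 1]
T5·…·T1 = [63/65 -16/65 22/13; -142/65 -31/65 -63/13; 0 0 1]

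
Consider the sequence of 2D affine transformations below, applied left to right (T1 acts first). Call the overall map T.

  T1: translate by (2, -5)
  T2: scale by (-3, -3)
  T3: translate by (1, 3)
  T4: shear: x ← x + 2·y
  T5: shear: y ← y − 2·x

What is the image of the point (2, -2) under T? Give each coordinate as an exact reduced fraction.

T(p) = (37, -50)

T1 translate by (2, -5): (2, -2) → (4, -7)
T2 scale by (-3, -3): (4, -7) → (-12, 21)
T3 translate by (1, 3): (-12, 21) → (-11, 24)
T4 shear: x ← x + 2·y: (-11, 24) → (37, 24)
T5 shear: y ← y − 2·x: (37, 24) → (37, -50)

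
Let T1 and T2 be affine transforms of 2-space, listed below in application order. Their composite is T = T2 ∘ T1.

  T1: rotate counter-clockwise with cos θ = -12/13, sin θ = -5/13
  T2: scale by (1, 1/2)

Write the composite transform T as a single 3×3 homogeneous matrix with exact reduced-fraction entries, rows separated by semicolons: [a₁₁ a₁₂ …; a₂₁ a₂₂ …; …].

T1 = [-12/13 5/13 0; -5/13 -12/13 0; 0 0 1]
T2·T1 = [-12/13 5/13 0; -5/26 -6/13 0; 0 0 1]

T = [-12/13 5/13 0; -5/26 -6/13 0; 0 0 1]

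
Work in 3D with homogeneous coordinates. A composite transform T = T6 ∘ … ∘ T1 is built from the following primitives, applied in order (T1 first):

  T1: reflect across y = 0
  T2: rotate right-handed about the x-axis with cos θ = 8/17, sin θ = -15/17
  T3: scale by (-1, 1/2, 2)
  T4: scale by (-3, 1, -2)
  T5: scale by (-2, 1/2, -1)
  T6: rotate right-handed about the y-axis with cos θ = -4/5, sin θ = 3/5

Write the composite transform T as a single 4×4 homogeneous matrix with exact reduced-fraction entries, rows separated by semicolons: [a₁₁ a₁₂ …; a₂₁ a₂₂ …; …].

T = [24/5 36/17 96/85 0; 0 -2/17 15/68 0; 18/5 -48/17 -128/85 0; 0 0 0 1]

T1 = [1 0 0 0; 0 -1 0 0; 0 0 1 0; 0 0 0 1]
T2·T1 = [1 0 0 0; 0 -8/17 15/17 0; 0 15/17 8/17 0; 0 0 0 1]
T3·…·T1 = [-1 0 0 0; 0 -4/17 15/34 0; 0 30/17 16/17 0; 0 0 0 1]
T4·…·T1 = [3 0 0 0; 0 -4/17 15/34 0; 0 -60/17 -32/17 0; 0 0 0 1]
T5·…·T1 = [-6 0 0 0; 0 -2/17 15/68 0; 0 60/17 32/17 0; 0 0 0 1]
T6·…·T1 = [24/5 36/17 96/85 0; 0 -2/17 15/68 0; 18/5 -48/17 -128/85 0; 0 0 0 1]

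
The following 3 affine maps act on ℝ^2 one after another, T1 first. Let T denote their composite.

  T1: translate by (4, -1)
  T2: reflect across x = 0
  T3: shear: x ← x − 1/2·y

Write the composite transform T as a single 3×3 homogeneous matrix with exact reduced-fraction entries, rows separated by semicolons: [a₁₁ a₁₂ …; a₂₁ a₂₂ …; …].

T = [-1 -1/2 -7/2; 0 1 -1; 0 0 1]

T1 = [1 0 4; 0 1 -1; 0 0 1]
T2·T1 = [-1 0 -4; 0 1 -1; 0 0 1]
T3·…·T1 = [-1 -1/2 -7/2; 0 1 -1; 0 0 1]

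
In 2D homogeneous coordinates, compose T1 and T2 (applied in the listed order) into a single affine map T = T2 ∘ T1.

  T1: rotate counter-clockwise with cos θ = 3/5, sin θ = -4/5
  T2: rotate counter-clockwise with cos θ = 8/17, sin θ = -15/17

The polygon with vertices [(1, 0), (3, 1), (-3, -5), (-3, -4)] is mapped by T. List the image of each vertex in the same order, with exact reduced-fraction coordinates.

image vertices: (-36/85, -77/85), (-31/85, -267/85), (-277/85, 411/85), (-40/17, 75/17)

T1 rotate counter-clockwise with cos θ = 3/5, sin θ = -4/5: (1, 0) → (3/5, -4/5); (3, 1) → (13/5, -9/5); (-3, -5) → (-29/5, -3/5); (-3, -4) → (-5, 0)
T2 rotate counter-clockwise with cos θ = 8/17, sin θ = -15/17: (3/5, -4/5) → (-36/85, -77/85); (13/5, -9/5) → (-31/85, -267/85); (-29/5, -3/5) → (-277/85, 411/85); (-5, 0) → (-40/17, 75/17)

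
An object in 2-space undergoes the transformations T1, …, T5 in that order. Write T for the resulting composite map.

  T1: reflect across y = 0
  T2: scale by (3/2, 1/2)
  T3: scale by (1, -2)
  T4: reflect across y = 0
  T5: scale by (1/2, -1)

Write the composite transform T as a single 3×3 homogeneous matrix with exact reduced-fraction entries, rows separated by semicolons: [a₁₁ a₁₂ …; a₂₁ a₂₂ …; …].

T1 = [1 0 0; 0 -1 0; 0 0 1]
T2·T1 = [3/2 0 0; 0 -1/2 0; 0 0 1]
T3·…·T1 = [3/2 0 0; 0 1 0; 0 0 1]
T4·…·T1 = [3/2 0 0; 0 -1 0; 0 0 1]
T5·…·T1 = [3/4 0 0; 0 1 0; 0 0 1]

T = [3/4 0 0; 0 1 0; 0 0 1]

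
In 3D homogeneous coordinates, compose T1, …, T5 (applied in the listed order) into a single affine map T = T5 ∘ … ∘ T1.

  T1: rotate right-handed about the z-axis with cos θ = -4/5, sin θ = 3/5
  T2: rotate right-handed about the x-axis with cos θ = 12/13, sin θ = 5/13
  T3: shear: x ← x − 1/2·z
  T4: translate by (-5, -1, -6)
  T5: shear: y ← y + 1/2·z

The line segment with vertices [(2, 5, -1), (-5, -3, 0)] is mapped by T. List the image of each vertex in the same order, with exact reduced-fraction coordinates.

T1 rotate right-handed about the z-axis with cos θ = -4/5, sin θ = 3/5: (2, 5, -1) → (-23/5, -14/5, -1); (-5, -3, 0) → (29/5, -3/5, 0)
T2 rotate right-handed about the x-axis with cos θ = 12/13, sin θ = 5/13: (-23/5, -14/5, -1) → (-23/5, -11/5, -2); (29/5, -3/5, 0) → (29/5, -36/65, -3/13)
T3 shear: x ← x − 1/2·z: (-23/5, -11/5, -2) → (-18/5, -11/5, -2); (29/5, -36/65, -3/13) → (769/130, -36/65, -3/13)
T4 translate by (-5, -1, -6): (-18/5, -11/5, -2) → (-43/5, -16/5, -8); (769/130, -36/65, -3/13) → (119/130, -101/65, -81/13)
T5 shear: y ← y + 1/2·z: (-43/5, -16/5, -8) → (-43/5, -36/5, -8); (119/130, -101/65, -81/13) → (119/130, -607/130, -81/13)

image vertices: (-43/5, -36/5, -8), (119/130, -607/130, -81/13)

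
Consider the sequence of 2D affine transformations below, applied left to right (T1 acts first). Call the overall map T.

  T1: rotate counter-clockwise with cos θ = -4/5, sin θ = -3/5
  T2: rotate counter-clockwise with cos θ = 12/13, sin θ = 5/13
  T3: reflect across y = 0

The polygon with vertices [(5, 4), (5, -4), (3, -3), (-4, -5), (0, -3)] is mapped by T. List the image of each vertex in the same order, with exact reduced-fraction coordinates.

image vertices: (59/65, 412/65), (-389/65, 148/65), (-267/65, 69/65), (-148/65, -389/65), (-168/65, -99/65)

T1 rotate counter-clockwise with cos θ = -4/5, sin θ = -3/5: (5, 4) → (-8/5, -31/5); (5, -4) → (-32/5, 1/5); (3, -3) → (-21/5, 3/5); (-4, -5) → (1/5, 32/5); (0, -3) → (-9/5, 12/5)
T2 rotate counter-clockwise with cos θ = 12/13, sin θ = 5/13: (-8/5, -31/5) → (59/65, -412/65); (-32/5, 1/5) → (-389/65, -148/65); (-21/5, 3/5) → (-267/65, -69/65); (1/5, 32/5) → (-148/65, 389/65); (-9/5, 12/5) → (-168/65, 99/65)
T3 reflect across y = 0: (59/65, -412/65) → (59/65, 412/65); (-389/65, -148/65) → (-389/65, 148/65); (-267/65, -69/65) → (-267/65, 69/65); (-148/65, 389/65) → (-148/65, -389/65); (-168/65, 99/65) → (-168/65, -99/65)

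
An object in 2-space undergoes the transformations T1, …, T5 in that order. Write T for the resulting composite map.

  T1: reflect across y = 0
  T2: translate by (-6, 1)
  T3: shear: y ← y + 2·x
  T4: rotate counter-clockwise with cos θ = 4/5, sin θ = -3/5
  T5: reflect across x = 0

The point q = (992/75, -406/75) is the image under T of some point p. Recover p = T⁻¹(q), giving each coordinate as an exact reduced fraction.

p = (-4/3, -7/5)

T1 = [1 0 0; 0 -1 0; 0 0 1]
T2·T1 = [1 0 -6; 0 -1 1; 0 0 1]
T3·…·T1 = [1 0 -6; 2 -1 -11; 0 0 1]
T4·…·T1 = [2 -3/5 -57/5; 1 -4/5 -26/5; 0 0 1]
T5·…·T1 = [-2 3/5 57/5; 1 -4/5 -26/5; 0 0 1]
det M = 1; M⁻¹ = [-4/5 -3/5 6; -1 -2 1; 0 0 1]
M⁻¹ · (992/75, -406/75)ᵀ = (-4/3, -7/5)ᵀ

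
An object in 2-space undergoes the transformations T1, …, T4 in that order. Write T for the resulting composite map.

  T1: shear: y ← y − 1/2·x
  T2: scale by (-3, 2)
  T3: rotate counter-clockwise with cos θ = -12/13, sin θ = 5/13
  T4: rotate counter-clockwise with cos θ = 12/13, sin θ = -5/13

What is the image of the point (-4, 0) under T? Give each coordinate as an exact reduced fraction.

T1 shear: y ← y − 1/2·x: (-4, 0) → (-4, 2)
T2 scale by (-3, 2): (-4, 2) → (12, 4)
T3 rotate counter-clockwise with cos θ = -12/13, sin θ = 5/13: (12, 4) → (-164/13, 12/13)
T4 rotate counter-clockwise with cos θ = 12/13, sin θ = -5/13: (-164/13, 12/13) → (-1908/169, 964/169)

T(p) = (-1908/169, 964/169)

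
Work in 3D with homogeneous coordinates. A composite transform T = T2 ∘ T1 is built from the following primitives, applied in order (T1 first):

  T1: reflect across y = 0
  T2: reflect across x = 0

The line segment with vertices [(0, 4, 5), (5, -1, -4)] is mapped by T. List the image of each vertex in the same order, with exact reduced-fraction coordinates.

T1 reflect across y = 0: (0, 4, 5) → (0, -4, 5); (5, -1, -4) → (5, 1, -4)
T2 reflect across x = 0: (0, -4, 5) → (0, -4, 5); (5, 1, -4) → (-5, 1, -4)

image vertices: (0, -4, 5), (-5, 1, -4)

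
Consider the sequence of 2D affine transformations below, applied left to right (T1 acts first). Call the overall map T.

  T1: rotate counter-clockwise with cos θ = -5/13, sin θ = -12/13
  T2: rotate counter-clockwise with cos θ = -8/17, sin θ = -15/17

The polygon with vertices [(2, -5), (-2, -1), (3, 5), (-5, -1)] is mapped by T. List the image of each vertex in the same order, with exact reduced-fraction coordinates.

image vertices: (575/221, 1042/221), (451/221, -202/221), (-75/13, -11/13), (67/17, -55/17)

T1 rotate counter-clockwise with cos θ = -5/13, sin θ = -12/13: (2, -5) → (-70/13, 1/13); (-2, -1) → (-2/13, 29/13); (3, 5) → (45/13, -61/13); (-5, -1) → (1, 5)
T2 rotate counter-clockwise with cos θ = -8/17, sin θ = -15/17: (-70/13, 1/13) → (575/221, 1042/221); (-2/13, 29/13) → (451/221, -202/221); (45/13, -61/13) → (-75/13, -11/13); (1, 5) → (67/17, -55/17)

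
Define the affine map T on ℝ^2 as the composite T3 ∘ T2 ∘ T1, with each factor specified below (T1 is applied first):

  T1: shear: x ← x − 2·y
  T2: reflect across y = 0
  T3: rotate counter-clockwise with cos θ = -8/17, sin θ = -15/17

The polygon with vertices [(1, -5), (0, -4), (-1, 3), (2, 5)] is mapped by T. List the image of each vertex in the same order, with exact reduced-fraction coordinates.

T1 shear: x ← x − 2·y: (1, -5) → (11, -5); (0, -4) → (8, -4); (-1, 3) → (-7, 3); (2, 5) → (-8, 5)
T2 reflect across y = 0: (11, -5) → (11, 5); (8, -4) → (8, 4); (-7, 3) → (-7, -3); (-8, 5) → (-8, -5)
T3 rotate counter-clockwise with cos θ = -8/17, sin θ = -15/17: (11, 5) → (-13/17, -205/17); (8, 4) → (-4/17, -152/17); (-7, -3) → (11/17, 129/17); (-8, -5) → (-11/17, 160/17)

image vertices: (-13/17, -205/17), (-4/17, -152/17), (11/17, 129/17), (-11/17, 160/17)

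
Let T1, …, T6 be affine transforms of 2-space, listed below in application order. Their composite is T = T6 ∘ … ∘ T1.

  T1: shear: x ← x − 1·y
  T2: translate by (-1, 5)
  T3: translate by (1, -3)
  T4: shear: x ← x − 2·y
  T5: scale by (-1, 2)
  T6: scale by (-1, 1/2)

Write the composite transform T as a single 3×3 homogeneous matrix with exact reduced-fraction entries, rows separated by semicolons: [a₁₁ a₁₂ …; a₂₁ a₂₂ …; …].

T = [1 -3 -4; 0 1 2; 0 0 1]

T1 = [1 -1 0; 0 1 0; 0 0 1]
T2·T1 = [1 -1 -1; 0 1 5; 0 0 1]
T3·…·T1 = [1 -1 0; 0 1 2; 0 0 1]
T4·…·T1 = [1 -3 -4; 0 1 2; 0 0 1]
T5·…·T1 = [-1 3 4; 0 2 4; 0 0 1]
T6·…·T1 = [1 -3 -4; 0 1 2; 0 0 1]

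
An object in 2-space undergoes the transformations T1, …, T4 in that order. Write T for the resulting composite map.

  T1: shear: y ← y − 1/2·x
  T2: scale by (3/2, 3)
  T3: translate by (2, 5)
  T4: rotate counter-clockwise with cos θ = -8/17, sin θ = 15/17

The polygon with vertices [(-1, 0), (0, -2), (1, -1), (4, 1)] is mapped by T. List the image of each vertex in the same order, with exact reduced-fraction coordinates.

T1 shear: y ← y − 1/2·x: (-1, 0) → (-1, 1/2); (0, -2) → (0, -2); (1, -1) → (1, -3/2); (4, 1) → (4, -1)
T2 scale by (3/2, 3): (-1, 1/2) → (-3/2, 3/2); (0, -2) → (0, -6); (1, -3/2) → (3/2, -9/2); (4, -1) → (6, -3)
T3 translate by (2, 5): (-3/2, 3/2) → (1/2, 13/2); (0, -6) → (2, -1); (3/2, -9/2) → (7/2, 1/2); (6, -3) → (8, 2)
T4 rotate counter-clockwise with cos θ = -8/17, sin θ = 15/17: (1/2, 13/2) → (-203/34, -89/34); (2, -1) → (-1/17, 38/17); (7/2, 1/2) → (-71/34, 97/34); (8, 2) → (-94/17, 104/17)

image vertices: (-203/34, -89/34), (-1/17, 38/17), (-71/34, 97/34), (-94/17, 104/17)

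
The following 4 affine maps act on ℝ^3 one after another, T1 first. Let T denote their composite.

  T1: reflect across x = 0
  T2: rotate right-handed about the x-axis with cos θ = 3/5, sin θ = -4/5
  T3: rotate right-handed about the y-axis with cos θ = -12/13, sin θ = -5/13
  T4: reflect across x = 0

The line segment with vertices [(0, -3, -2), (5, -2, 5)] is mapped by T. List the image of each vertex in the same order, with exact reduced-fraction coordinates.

T1 reflect across x = 0: (0, -3, -2) → (0, -3, -2); (5, -2, 5) → (-5, -2, 5)
T2 rotate right-handed about the x-axis with cos θ = 3/5, sin θ = -4/5: (0, -3, -2) → (0, -17/5, 6/5); (-5, -2, 5) → (-5, 14/5, 23/5)
T3 rotate right-handed about the y-axis with cos θ = -12/13, sin θ = -5/13: (0, -17/5, 6/5) → (-6/13, -17/5, -72/65); (-5, 14/5, 23/5) → (37/13, 14/5, -401/65)
T4 reflect across x = 0: (-6/13, -17/5, -72/65) → (6/13, -17/5, -72/65); (37/13, 14/5, -401/65) → (-37/13, 14/5, -401/65)

image vertices: (6/13, -17/5, -72/65), (-37/13, 14/5, -401/65)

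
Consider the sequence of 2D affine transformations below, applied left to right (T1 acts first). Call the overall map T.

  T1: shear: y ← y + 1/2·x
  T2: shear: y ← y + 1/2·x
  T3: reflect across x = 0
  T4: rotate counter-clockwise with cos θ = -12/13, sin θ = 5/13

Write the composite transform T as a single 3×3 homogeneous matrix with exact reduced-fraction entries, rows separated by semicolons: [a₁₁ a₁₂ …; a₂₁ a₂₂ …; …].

T1 = [1 0 0; 1/2 1 0; 0 0 1]
T2·T1 = [1 0 0; 1 1 0; 0 0 1]
T3·…·T1 = [-1 0 0; 1 1 0; 0 0 1]
T4·…·T1 = [7/13 -5/13 0; -17/13 -12/13 0; 0 0 1]

T = [7/13 -5/13 0; -17/13 -12/13 0; 0 0 1]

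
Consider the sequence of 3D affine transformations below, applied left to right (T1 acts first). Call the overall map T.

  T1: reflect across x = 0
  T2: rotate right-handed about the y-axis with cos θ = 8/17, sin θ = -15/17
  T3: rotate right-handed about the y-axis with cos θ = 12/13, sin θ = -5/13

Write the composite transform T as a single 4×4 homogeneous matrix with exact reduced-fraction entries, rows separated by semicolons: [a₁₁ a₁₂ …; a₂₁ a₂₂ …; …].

T1 = [-1 0 0 0; 0 1 0 0; 0 0 1 0; 0 0 0 1]
T2·T1 = [-8/17 0 -15/17 0; 0 1 0 0; -15/17 0 8/17 0; 0 0 0 1]
T3·…·T1 = [-21/221 0 -220/221 0; 0 1 0 0; -220/221 0 21/221 0; 0 0 0 1]

T = [-21/221 0 -220/221 0; 0 1 0 0; -220/221 0 21/221 0; 0 0 0 1]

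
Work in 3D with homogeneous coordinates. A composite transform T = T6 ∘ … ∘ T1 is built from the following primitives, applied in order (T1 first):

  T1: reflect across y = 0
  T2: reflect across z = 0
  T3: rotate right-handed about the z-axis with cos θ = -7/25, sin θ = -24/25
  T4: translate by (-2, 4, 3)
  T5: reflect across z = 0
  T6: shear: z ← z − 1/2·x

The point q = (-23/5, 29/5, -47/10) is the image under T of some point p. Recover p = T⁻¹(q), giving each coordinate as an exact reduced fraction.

T1 = [1 0 0 0; 0 -1 0 0; 0 0 1 0; 0 0 0 1]
T2·T1 = [1 0 0 0; 0 -1 0 0; 0 0 -1 0; 0 0 0 1]
T3·…·T1 = [-7/25 -24/25 0 0; -24/25 7/25 0 0; 0 0 -1 0; 0 0 0 1]
T4·…·T1 = [-7/25 -24/25 0 -2; -24/25 7/25 0 4; 0 0 -1 3; 0 0 0 1]
T5·…·T1 = [-7/25 -24/25 0 -2; -24/25 7/25 0 4; 0 0 1 -3; 0 0 0 1]
T6·…·T1 = [-7/25 -24/25 0 -2; -24/25 7/25 0 4; 7/50 12/25 1 -2; 0 0 0 1]
det M = -1; M⁻¹ = [-7/25 -24/25 0 82/25; -24/25 7/25 0 -76/25; 1/2 0 1 3; 0 0 0 1]
M⁻¹ · (-23/5, 29/5, -47/10)ᵀ = (-1, 3, -4)ᵀ

p = (-1, 3, -4)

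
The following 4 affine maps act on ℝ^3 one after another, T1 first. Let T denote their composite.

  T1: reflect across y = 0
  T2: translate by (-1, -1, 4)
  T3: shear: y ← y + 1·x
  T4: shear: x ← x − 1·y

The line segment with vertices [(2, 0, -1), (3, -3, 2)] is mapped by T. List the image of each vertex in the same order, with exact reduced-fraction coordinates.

T1 reflect across y = 0: (2, 0, -1) → (2, 0, -1); (3, -3, 2) → (3, 3, 2)
T2 translate by (-1, -1, 4): (2, 0, -1) → (1, -1, 3); (3, 3, 2) → (2, 2, 6)
T3 shear: y ← y + 1·x: (1, -1, 3) → (1, 0, 3); (2, 2, 6) → (2, 4, 6)
T4 shear: x ← x − 1·y: (1, 0, 3) → (1, 0, 3); (2, 4, 6) → (-2, 4, 6)

image vertices: (1, 0, 3), (-2, 4, 6)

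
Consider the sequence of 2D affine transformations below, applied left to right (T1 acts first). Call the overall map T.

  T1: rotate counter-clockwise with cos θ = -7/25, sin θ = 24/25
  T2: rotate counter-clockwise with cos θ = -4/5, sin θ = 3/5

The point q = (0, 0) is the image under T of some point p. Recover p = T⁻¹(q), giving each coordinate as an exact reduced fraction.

T1 = [-7/25 -24/25 0; 24/25 -7/25 0; 0 0 1]
T2·T1 = [-44/125 117/125 0; -117/125 -44/125 0; 0 0 1]
det M = 1; M⁻¹ = [-44/125 -117/125 0; 117/125 -44/125 0; 0 0 1]
M⁻¹ · (0, 0)ᵀ = (0, 0)ᵀ

p = (0, 0)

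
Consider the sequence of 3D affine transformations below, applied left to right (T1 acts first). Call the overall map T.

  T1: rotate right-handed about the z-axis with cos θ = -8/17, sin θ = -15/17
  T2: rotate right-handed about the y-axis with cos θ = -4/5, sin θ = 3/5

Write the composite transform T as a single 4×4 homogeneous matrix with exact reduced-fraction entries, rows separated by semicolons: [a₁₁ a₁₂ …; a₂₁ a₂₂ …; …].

T = [32/85 -12/17 3/5 0; -15/17 -8/17 0 0; 24/85 -9/17 -4/5 0; 0 0 0 1]

T1 = [-8/17 15/17 0 0; -15/17 -8/17 0 0; 0 0 1 0; 0 0 0 1]
T2·T1 = [32/85 -12/17 3/5 0; -15/17 -8/17 0 0; 24/85 -9/17 -4/5 0; 0 0 0 1]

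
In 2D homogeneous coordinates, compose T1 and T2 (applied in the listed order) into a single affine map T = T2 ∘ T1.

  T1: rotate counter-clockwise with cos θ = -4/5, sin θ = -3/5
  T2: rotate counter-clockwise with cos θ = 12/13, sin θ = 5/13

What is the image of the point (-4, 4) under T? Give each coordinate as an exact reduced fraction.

T1 rotate counter-clockwise with cos θ = -4/5, sin θ = -3/5: (-4, 4) → (28/5, -4/5)
T2 rotate counter-clockwise with cos θ = 12/13, sin θ = 5/13: (28/5, -4/5) → (356/65, 92/65)

T(p) = (356/65, 92/65)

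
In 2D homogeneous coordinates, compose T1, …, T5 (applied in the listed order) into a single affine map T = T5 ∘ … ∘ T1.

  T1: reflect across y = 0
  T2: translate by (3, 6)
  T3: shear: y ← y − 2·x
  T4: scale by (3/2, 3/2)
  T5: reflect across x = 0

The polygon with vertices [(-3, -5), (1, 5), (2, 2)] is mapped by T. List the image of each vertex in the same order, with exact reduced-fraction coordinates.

T1 reflect across y = 0: (-3, -5) → (-3, 5); (1, 5) → (1, -5); (2, 2) → (2, -2)
T2 translate by (3, 6): (-3, 5) → (0, 11); (1, -5) → (4, 1); (2, -2) → (5, 4)
T3 shear: y ← y − 2·x: (0, 11) → (0, 11); (4, 1) → (4, -7); (5, 4) → (5, -6)
T4 scale by (3/2, 3/2): (0, 11) → (0, 33/2); (4, -7) → (6, -21/2); (5, -6) → (15/2, -9)
T5 reflect across x = 0: (0, 33/2) → (0, 33/2); (6, -21/2) → (-6, -21/2); (15/2, -9) → (-15/2, -9)

image vertices: (0, 33/2), (-6, -21/2), (-15/2, -9)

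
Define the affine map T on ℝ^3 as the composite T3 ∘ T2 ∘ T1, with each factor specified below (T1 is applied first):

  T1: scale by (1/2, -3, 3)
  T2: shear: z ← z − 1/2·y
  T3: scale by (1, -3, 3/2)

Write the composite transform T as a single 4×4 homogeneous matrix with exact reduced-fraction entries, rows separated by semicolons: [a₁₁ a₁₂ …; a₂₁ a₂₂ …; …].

T = [1/2 0 0 0; 0 9 0 0; 0 9/4 9/2 0; 0 0 0 1]

T1 = [1/2 0 0 0; 0 -3 0 0; 0 0 3 0; 0 0 0 1]
T2·T1 = [1/2 0 0 0; 0 -3 0 0; 0 3/2 3 0; 0 0 0 1]
T3·…·T1 = [1/2 0 0 0; 0 9 0 0; 0 9/4 9/2 0; 0 0 0 1]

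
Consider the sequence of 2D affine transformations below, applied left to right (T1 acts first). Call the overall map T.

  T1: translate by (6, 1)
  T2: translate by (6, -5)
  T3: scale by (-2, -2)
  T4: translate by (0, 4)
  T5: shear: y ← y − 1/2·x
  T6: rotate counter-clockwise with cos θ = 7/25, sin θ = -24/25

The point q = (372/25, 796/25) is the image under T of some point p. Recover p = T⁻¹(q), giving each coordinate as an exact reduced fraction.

T1 = [1 0 6; 0 1 1; 0 0 1]
T2·T1 = [1 0 12; 0 1 -4; 0 0 1]
T3·…·T1 = [-2 0 -24; 0 -2 8; 0 0 1]
T4·…·T1 = [-2 0 -24; 0 -2 12; 0 0 1]
T5·…·T1 = [-2 0 -24; 1 -2 24; 0 0 1]
T6·…·T1 = [2/5 -48/25 408/25; 11/5 -14/25 744/25; 0 0 1]
det M = 4; M⁻¹ = [-7/50 12/25 -12; -11/20 1/10 6; 0 0 1]
M⁻¹ · (372/25, 796/25)ᵀ = (6/5, 1)ᵀ

p = (6/5, 1)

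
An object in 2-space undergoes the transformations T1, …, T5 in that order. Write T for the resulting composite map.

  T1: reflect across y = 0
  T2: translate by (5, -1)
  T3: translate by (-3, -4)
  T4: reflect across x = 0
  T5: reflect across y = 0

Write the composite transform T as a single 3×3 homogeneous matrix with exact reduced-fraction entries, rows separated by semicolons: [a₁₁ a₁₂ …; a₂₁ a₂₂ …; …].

T1 = [1 0 0; 0 -1 0; 0 0 1]
T2·T1 = [1 0 5; 0 -1 -1; 0 0 1]
T3·…·T1 = [1 0 2; 0 -1 -5; 0 0 1]
T4·…·T1 = [-1 0 -2; 0 -1 -5; 0 0 1]
T5·…·T1 = [-1 0 -2; 0 1 5; 0 0 1]

T = [-1 0 -2; 0 1 5; 0 0 1]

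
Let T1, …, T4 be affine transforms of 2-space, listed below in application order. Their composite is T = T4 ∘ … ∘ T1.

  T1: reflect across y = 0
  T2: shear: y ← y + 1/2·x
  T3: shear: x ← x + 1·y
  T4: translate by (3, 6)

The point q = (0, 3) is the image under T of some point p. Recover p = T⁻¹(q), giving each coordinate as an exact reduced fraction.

T1 = [1 0 0; 0 -1 0; 0 0 1]
T2·T1 = [1 0 0; 1/2 -1 0; 0 0 1]
T3·…·T1 = [3/2 -1 0; 1/2 -1 0; 0 0 1]
T4·…·T1 = [3/2 -1 3; 1/2 -1 6; 0 0 1]
det M = -1; M⁻¹ = [1 -1 3; 1/2 -3/2 15/2; 0 0 1]
M⁻¹ · (0, 3)ᵀ = (0, 3)ᵀ

p = (0, 3)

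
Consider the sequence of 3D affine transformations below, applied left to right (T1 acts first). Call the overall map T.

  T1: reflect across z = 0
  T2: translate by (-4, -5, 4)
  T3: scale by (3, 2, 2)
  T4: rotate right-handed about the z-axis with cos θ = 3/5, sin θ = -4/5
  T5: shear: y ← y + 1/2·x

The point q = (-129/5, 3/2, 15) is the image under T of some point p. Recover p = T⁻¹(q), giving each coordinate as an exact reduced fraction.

p = (-5, -1, -7/2)

T1 = [1 0 0 0; 0 1 0 0; 0 0 -1 0; 0 0 0 1]
T2·T1 = [1 0 0 -4; 0 1 0 -5; 0 0 -1 4; 0 0 0 1]
T3·…·T1 = [3 0 0 -12; 0 2 0 -10; 0 0 -2 8; 0 0 0 1]
T4·…·T1 = [9/5 8/5 0 -76/5; -12/5 6/5 0 18/5; 0 0 -2 8; 0 0 0 1]
T5·…·T1 = [9/5 8/5 0 -76/5; -3/2 2 0 -4; 0 0 -2 8; 0 0 0 1]
det M = -12; M⁻¹ = [1/3 -4/15 0 4; 1/4 3/10 0 5; 0 0 -1/2 4; 0 0 0 1]
M⁻¹ · (-129/5, 3/2, 15)ᵀ = (-5, -1, -7/2)ᵀ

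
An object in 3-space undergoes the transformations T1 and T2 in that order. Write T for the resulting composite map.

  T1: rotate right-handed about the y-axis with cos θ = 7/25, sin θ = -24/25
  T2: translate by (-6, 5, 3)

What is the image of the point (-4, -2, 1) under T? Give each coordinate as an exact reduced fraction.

T1 rotate right-handed about the y-axis with cos θ = 7/25, sin θ = -24/25: (-4, -2, 1) → (-52/25, -2, -89/25)
T2 translate by (-6, 5, 3): (-52/25, -2, -89/25) → (-202/25, 3, -14/25)

T(p) = (-202/25, 3, -14/25)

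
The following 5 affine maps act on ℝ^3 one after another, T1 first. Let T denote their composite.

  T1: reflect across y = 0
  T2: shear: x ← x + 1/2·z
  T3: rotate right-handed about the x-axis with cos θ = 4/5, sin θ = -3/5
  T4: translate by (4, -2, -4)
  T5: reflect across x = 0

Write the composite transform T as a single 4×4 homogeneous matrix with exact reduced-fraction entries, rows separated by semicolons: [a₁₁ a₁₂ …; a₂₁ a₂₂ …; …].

T1 = [1 0 0 0; 0 -1 0 0; 0 0 1 0; 0 0 0 1]
T2·T1 = [1 0 1/2 0; 0 -1 0 0; 0 0 1 0; 0 0 0 1]
T3·…·T1 = [1 0 1/2 0; 0 -4/5 3/5 0; 0 3/5 4/5 0; 0 0 0 1]
T4·…·T1 = [1 0 1/2 4; 0 -4/5 3/5 -2; 0 3/5 4/5 -4; 0 0 0 1]
T5·…·T1 = [-1 0 -1/2 -4; 0 -4/5 3/5 -2; 0 3/5 4/5 -4; 0 0 0 1]

T = [-1 0 -1/2 -4; 0 -4/5 3/5 -2; 0 3/5 4/5 -4; 0 0 0 1]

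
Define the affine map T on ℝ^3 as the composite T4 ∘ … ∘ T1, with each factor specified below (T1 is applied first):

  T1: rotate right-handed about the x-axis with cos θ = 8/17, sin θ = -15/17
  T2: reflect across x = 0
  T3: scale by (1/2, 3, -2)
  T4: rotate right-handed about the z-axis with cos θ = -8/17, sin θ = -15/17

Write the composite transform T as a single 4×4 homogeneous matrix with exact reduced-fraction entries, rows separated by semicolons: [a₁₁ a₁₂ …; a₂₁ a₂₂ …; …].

T1 = [1 0 0 0; 0 8/17 15/17 0; 0 -15/17 8/17 0; 0 0 0 1]
T2·T1 = [-1 0 0 0; 0 8/17 15/17 0; 0 -15/17 8/17 0; 0 0 0 1]
T3·…·T1 = [-1/2 0 0 0; 0 24/17 45/17 0; 0 30/17 -16/17 0; 0 0 0 1]
T4·…·T1 = [4/17 360/289 675/289 0; 15/34 -192/289 -360/289 0; 0 30/17 -16/17 0; 0 0 0 1]

T = [4/17 360/289 675/289 0; 15/34 -192/289 -360/289 0; 0 30/17 -16/17 0; 0 0 0 1]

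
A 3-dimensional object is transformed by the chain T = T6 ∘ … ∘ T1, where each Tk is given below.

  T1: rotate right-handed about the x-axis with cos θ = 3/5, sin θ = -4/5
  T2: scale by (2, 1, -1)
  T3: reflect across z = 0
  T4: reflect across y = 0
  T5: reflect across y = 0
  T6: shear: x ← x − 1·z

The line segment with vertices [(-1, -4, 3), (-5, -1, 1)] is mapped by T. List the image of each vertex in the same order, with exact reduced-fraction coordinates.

T1 rotate right-handed about the x-axis with cos θ = 3/5, sin θ = -4/5: (-1, -4, 3) → (-1, 0, 5); (-5, -1, 1) → (-5, 1/5, 7/5)
T2 scale by (2, 1, -1): (-1, 0, 5) → (-2, 0, -5); (-5, 1/5, 7/5) → (-10, 1/5, -7/5)
T3 reflect across z = 0: (-2, 0, -5) → (-2, 0, 5); (-10, 1/5, -7/5) → (-10, 1/5, 7/5)
T4 reflect across y = 0: (-2, 0, 5) → (-2, 0, 5); (-10, 1/5, 7/5) → (-10, -1/5, 7/5)
T5 reflect across y = 0: (-2, 0, 5) → (-2, 0, 5); (-10, -1/5, 7/5) → (-10, 1/5, 7/5)
T6 shear: x ← x − 1·z: (-2, 0, 5) → (-7, 0, 5); (-10, 1/5, 7/5) → (-57/5, 1/5, 7/5)

image vertices: (-7, 0, 5), (-57/5, 1/5, 7/5)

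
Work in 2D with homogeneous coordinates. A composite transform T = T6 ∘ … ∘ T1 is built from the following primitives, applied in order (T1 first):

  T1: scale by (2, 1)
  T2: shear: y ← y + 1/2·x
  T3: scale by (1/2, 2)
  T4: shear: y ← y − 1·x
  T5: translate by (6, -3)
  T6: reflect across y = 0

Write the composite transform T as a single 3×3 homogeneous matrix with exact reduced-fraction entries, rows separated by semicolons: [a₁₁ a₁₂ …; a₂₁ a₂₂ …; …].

T1 = [2 0 0; 0 1 0; 0 0 1]
T2·T1 = [2 0 0; 1 1 0; 0 0 1]
T3·…·T1 = [1 0 0; 2 2 0; 0 0 1]
T4·…·T1 = [1 0 0; 1 2 0; 0 0 1]
T5·…·T1 = [1 0 6; 1 2 -3; 0 0 1]
T6·…·T1 = [1 0 6; -1 -2 3; 0 0 1]

T = [1 0 6; -1 -2 3; 0 0 1]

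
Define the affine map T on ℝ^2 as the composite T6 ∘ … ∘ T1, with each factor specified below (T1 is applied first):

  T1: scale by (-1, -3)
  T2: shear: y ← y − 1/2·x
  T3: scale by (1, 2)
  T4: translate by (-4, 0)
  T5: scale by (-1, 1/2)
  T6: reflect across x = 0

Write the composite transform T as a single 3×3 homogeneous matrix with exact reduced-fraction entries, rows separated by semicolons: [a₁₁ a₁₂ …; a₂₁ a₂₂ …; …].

T = [-1 0 -4; 1/2 -3 0; 0 0 1]

T1 = [-1 0 0; 0 -3 0; 0 0 1]
T2·T1 = [-1 0 0; 1/2 -3 0; 0 0 1]
T3·…·T1 = [-1 0 0; 1 -6 0; 0 0 1]
T4·…·T1 = [-1 0 -4; 1 -6 0; 0 0 1]
T5·…·T1 = [1 0 4; 1/2 -3 0; 0 0 1]
T6·…·T1 = [-1 0 -4; 1/2 -3 0; 0 0 1]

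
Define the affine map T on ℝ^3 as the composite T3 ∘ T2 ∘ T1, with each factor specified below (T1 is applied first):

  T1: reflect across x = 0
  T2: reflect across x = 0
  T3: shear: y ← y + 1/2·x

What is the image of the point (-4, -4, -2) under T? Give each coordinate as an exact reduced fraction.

T1 reflect across x = 0: (-4, -4, -2) → (4, -4, -2)
T2 reflect across x = 0: (4, -4, -2) → (-4, -4, -2)
T3 shear: y ← y + 1/2·x: (-4, -4, -2) → (-4, -6, -2)

T(p) = (-4, -6, -2)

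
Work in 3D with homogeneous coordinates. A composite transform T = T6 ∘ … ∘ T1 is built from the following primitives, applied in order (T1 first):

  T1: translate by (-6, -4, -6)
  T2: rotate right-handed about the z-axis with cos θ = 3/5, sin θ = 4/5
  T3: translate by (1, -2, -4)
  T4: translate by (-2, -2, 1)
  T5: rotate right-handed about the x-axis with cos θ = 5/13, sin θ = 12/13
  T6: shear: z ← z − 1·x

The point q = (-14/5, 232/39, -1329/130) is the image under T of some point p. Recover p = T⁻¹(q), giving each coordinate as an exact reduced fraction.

p = (1/3, 2, -3/2)

T1 = [1 0 0 -6; 0 1 0 -4; 0 0 1 -6; 0 0 0 1]
T2·T1 = [3/5 -4/5 0 -2/5; 4/5 3/5 0 -36/5; 0 0 1 -6; 0 0 0 1]
T3·…·T1 = [3/5 -4/5 0 3/5; 4/5 3/5 0 -46/5; 0 0 1 -10; 0 0 0 1]
T4·…·T1 = [3/5 -4/5 0 -7/5; 4/5 3/5 0 -56/5; 0 0 1 -9; 0 0 0 1]
T5·…·T1 = [3/5 -4/5 0 -7/5; 4/13 3/13 -12/13 4; 48/65 36/65 5/13 -69/5; 0 0 0 1]
T6·…·T1 = [3/5 -4/5 0 -7/5; 4/13 3/13 -12/13 4; 9/65 88/65 5/13 -62/5; 0 0 0 1]
det M = 1; M⁻¹ = [87/65 4/13 48/65 49/5; -16/65 3/13 36/65 28/5; 5/13 -12/13 5/13 9; 0 0 0 1]
M⁻¹ · (-14/5, 232/39, -1329/130)ᵀ = (1/3, 2, -3/2)ᵀ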